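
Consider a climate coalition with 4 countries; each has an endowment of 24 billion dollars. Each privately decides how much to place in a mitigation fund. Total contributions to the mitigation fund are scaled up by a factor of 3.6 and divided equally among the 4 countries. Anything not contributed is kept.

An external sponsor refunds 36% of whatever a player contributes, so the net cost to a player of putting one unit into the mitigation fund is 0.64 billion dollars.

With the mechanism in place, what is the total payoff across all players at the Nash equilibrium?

The effective private return per unit is now (3.6/4) / 0.64 = 1.4063 > 1, so every player's dominant strategy flips to full contribution.
At the Nash equilibrium everyone contributes 24. Group total payoff = 4 × (24 × 0.36 + 3.6 × 24) = 380.16.

380.16 billion dollars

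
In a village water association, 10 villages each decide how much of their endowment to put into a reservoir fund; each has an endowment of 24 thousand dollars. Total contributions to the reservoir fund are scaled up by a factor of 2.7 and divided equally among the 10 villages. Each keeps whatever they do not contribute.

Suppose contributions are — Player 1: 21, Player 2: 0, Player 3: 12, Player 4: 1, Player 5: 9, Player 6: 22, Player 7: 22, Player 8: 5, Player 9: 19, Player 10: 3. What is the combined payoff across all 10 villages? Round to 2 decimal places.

433.80 thousand dollars

Total contributed: 21 + 0 + 12 + 1 + 9 + 22 + 22 + 5 + 19 + 3 = 114; total kept: 10 × 24 − 114 = 126.
The reservoir fund pays out 2.7 × 114 = 307.80 in aggregate.
Group total = 126 + 307.80 = 433.80.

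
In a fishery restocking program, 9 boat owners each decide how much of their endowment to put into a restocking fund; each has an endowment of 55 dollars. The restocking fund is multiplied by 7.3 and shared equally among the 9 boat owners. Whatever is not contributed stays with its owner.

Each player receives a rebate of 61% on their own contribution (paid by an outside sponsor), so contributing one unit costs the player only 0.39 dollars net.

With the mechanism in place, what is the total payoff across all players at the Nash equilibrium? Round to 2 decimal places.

The effective private return per unit is now (7.3/9) / 0.39 = 2.0798 > 1, so every player's dominant strategy flips to full contribution.
At the Nash equilibrium everyone contributes 55. Group total payoff = 9 × (55 × 0.61 + 7.3 × 55) = 3915.45.

3915.45 dollars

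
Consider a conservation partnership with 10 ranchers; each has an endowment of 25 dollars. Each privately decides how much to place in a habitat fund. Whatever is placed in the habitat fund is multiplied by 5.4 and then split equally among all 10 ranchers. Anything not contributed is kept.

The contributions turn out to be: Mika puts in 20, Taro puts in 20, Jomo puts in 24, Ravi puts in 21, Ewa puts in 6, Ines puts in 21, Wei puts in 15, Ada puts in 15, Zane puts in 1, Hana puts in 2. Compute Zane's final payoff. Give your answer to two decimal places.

102.30 dollars

Total contributed: 20 + 20 + 24 + 21 + 6 + 21 + 15 + 15 + 1 + 2 = 145.
Each receives 5.4 × 145 / 10 = 78.30 from the habitat fund.
Zane keeps 25 − 1 = 24, so Zane's payoff is 24 + 78.30 = 102.30.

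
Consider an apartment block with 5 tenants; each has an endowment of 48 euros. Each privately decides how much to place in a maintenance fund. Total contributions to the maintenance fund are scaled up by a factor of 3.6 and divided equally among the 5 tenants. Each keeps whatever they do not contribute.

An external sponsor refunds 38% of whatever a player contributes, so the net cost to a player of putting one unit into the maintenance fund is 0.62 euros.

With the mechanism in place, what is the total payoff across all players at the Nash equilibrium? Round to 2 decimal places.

955.20 euros

Under the mechanism each unit contributed yields (3.6/5) / 0.62 = 1.1613 back to its contributor per unit of net cost, which exceeds 1, making full contribution the dominant choice for everyone.
So the Nash equilibrium is full contribution by all 5; the group earns 5 × (48 × 0.38 + 3.6 × 48) = 955.20.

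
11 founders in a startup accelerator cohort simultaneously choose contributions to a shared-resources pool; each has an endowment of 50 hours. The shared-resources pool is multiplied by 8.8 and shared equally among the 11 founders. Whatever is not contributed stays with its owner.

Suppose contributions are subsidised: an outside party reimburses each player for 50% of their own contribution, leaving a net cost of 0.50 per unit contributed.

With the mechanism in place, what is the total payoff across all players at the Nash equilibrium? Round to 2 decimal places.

5115.00 hours

Under the mechanism each unit contributed yields (8.8/11) / 0.50 = 1.6000 back to its contributor per unit of net cost, which exceeds 1, making full contribution the dominant choice for everyone.
At the Nash equilibrium everyone contributes 50. Group total payoff = 11 × (50 × 0.50 + 8.8 × 50) = 5115.00.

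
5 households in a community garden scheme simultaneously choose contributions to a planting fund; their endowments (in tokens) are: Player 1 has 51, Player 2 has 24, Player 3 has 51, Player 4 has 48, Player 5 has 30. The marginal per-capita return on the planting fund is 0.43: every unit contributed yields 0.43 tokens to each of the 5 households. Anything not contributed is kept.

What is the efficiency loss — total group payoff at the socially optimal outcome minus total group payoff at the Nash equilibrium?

234.60 tokens

The private return per contributed unit is 0.43 < 1 for everyone, so the Nash equilibrium is zero contribution and the group total is Σ E_j = 51 + 24 + 51 + 48 + 30 = 204.
Each contributed unit returns 2.150 to the group, so the social optimum is full contribution by everyone: group total = 2.150 × 204 = 438.60.
Efficiency loss = (2.150 − 1) × 204 = 234.60.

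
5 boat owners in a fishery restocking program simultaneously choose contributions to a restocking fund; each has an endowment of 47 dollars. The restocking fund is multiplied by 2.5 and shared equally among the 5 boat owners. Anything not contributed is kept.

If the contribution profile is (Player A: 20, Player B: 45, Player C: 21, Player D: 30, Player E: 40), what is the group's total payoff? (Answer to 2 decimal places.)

469.00 dollars

Total contributed: 20 + 45 + 21 + 30 + 40 = 156; total kept: 5 × 47 − 156 = 79.
The restocking fund pays out 2.5 × 156 = 390.00 in aggregate.
Group total = 79 + 390.00 = 469.00.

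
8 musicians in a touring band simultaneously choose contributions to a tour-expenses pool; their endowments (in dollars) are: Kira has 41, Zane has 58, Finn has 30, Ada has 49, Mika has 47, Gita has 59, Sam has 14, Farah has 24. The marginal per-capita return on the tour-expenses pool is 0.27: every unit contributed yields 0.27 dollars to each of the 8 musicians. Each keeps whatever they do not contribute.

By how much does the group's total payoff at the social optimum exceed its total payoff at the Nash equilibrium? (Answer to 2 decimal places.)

The private return per contributed unit is 0.27 < 1 for everyone, so the Nash equilibrium is zero contribution and the group total is Σ E_j = 41 + 58 + 30 + 49 + 47 + 59 + 14 + 24 = 322.
Each contributed unit returns 2.160 to the group, so the social optimum is full contribution by everyone: group total = 2.160 × 322 = 695.52.
Efficiency loss = (2.160 − 1) × 322 = 373.52.

373.52 dollars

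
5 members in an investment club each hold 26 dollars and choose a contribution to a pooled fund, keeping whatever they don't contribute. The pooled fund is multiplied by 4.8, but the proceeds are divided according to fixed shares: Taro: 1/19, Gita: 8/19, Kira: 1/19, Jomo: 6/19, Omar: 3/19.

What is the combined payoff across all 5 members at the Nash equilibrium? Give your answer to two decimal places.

Player j's private return per contributed unit is 4.8 × (j's share). Contributing is weakly dominant for j when that share is at least 1/4.8 = 0.2083, and contributing 0 is dominant otherwise.
Gita and Jomo clear that bar, contributing 26 each; the remaining 3 contribute 0. Total contributed: 52.
The pooled fund pays out 4.8 × 52 = 249.60 in total (split across the unequal shares, but the aggregate is all that matters for the group sum).
The 3 free-riders keep 26 each, adding 78. Group total = 78 + 249.60 = 327.60.

327.60 dollars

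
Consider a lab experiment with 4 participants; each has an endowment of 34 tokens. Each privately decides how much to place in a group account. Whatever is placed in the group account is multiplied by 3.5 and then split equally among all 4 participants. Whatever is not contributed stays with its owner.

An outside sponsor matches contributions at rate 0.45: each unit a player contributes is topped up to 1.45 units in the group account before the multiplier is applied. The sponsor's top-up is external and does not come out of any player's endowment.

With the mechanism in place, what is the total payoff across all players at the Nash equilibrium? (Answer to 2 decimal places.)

The effective private return per unit is now 3.5 × 1.45 / 4 = 1.2688 > 1, so every player's dominant strategy flips to full contribution.
At the Nash equilibrium everyone contributes 34. Group total payoff = 3.5 × 1.45 × 136 = 690.20.

690.20 tokens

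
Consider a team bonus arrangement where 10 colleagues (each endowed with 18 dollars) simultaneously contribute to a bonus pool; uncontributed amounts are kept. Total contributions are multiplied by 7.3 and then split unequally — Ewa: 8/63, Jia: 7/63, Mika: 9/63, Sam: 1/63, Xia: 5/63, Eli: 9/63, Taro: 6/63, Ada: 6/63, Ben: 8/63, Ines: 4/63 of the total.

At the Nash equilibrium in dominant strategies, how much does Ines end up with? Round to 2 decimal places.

34.69 dollars

A player with share s gets back 7.3·s per unit contributed, so full contribution is dominant for anyone with s > 1/7.3 = 0.1370 and zero contribution is dominant for anyone below.
The shares above 0.1370 belong to Mika and Eli, contributing 18 each; the remaining 8 contribute 0. Total contributed: 36.
Ines keeps 18 and receives 7.3 × 36 × 4/63 = 16.69 from the bonus pool, for a payoff of 34.69.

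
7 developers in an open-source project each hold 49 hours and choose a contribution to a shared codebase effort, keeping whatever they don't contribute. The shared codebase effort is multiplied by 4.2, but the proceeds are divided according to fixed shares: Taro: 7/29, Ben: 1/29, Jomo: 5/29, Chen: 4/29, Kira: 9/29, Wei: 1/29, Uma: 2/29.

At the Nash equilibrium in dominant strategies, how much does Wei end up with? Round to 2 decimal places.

Each unit j contributes comes back to j as 4.2 × (j's share), so j prefers to contribute only if that share exceeds 1/4.2 = 0.2381; otherwise keeping the unit dominates.
The shares above 0.2381 belong to Taro and Kira, contributing 49 each; the remaining 5 contribute 0. Total contributed: 98.
Wei keeps 49 and receives 4.2 × 98 × 1/29 = 14.19 from the shared codebase effort, for a payoff of 63.19.

63.19 hours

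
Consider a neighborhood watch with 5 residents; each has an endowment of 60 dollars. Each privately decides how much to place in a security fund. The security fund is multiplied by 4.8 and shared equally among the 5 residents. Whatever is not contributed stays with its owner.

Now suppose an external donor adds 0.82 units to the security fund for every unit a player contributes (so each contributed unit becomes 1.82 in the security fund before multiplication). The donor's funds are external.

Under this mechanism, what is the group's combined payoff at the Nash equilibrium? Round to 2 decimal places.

2620.80 dollars

Under the mechanism each unit contributed yields 4.8 × 1.82 / 5 = 1.7472 back to its contributor per unit of net cost, which exceeds 1, making full contribution the dominant choice for everyone.
At the Nash equilibrium everyone contributes 60. Group total payoff = 4.8 × 1.82 × 300 = 2620.80.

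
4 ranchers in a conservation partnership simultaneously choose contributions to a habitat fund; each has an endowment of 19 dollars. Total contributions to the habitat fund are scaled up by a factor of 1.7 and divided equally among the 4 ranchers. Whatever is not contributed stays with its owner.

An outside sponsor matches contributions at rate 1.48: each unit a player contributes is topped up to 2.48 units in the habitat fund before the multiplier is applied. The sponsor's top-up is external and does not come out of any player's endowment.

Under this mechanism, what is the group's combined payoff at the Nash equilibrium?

320.42 dollars

With the mechanism, a contributed unit returns 1.7 × 2.48 / 4 = 1.0540 per unit of net cost to the contributor — now above 1 — so contributing fully is weakly dominant for every player.
So the Nash equilibrium is full contribution by all 4; the group earns 1.7 × 2.48 × 76 = 320.42.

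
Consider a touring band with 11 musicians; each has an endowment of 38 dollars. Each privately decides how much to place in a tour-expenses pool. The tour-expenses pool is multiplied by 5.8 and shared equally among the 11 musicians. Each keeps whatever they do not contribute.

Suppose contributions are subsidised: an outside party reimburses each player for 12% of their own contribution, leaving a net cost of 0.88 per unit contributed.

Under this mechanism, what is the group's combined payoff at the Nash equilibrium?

418.00 dollars

The effective private return is (5.8/11) / 0.88 = 0.5992, which is still under 1, so the mechanism doesn't change anyone's dominant strategy: zero contribution.
At the Nash equilibrium no one contributes; group total payoff = 11 × 38 = 418.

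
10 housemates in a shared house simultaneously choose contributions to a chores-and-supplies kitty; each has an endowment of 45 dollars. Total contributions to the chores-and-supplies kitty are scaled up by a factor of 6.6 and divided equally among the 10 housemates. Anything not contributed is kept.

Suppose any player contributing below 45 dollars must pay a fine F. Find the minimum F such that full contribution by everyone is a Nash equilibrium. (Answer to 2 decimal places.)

Given the others contribute fully, the best deviation is to contribute 0 (any partial contribution still incurs the fine and gives up units whose private return 0.6600 is below 1).
Deviating from 45 to 0 saves 45 dollars but forfeits the deviator's share of the drop in the chores-and-supplies kitty: 6.6/10 × 45 = 29.70.
So the deviation gain is 45 − 29.70 = 15.30, and the fine must be at least 15.30 dollars to wipe it out.

15.30 dollars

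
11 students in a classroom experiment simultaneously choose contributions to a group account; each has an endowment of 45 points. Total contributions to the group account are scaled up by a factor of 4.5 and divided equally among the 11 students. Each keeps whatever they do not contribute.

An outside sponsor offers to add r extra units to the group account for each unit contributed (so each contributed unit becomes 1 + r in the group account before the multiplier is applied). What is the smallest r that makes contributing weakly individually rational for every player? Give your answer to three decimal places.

1.444

With matching at rate r, one contributed unit becomes (1 + r) in the group account and returns 4.5 × (1 + r) / 11 to the contributor.
Setting this equal to 1: 1 + r = 11/4.5 = 2.4444.
So the minimum matching rate is r = 2.4444 − 1 = 1.444.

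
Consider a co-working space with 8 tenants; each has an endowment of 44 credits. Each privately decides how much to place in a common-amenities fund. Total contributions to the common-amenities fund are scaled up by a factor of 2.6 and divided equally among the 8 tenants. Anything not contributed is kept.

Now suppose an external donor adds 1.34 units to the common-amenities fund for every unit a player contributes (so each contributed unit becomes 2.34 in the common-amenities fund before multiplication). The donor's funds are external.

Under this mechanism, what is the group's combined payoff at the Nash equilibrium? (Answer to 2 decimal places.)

352.00 credits

Even with the mechanism, each unit contributed returns only 2.6 × 2.34 / 8 = 0.7605 per unit of net cost, so contributing nothing is still dominant.
Everyone keeps their endowment and the group total is 8 × 44 = 352.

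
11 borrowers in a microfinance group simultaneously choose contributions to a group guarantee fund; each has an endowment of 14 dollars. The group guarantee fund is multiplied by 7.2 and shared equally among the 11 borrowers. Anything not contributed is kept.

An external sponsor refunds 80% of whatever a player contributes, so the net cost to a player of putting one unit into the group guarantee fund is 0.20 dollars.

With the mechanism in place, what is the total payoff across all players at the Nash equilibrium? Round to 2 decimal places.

1232.00 dollars

Under the mechanism each unit contributed yields (7.2/11) / 0.20 = 3.2727 back to its contributor per unit of net cost, which exceeds 1, making full contribution the dominant choice for everyone.
So the Nash equilibrium is full contribution by all 11; the group earns 11 × (14 × 0.80 + 7.2 × 14) = 1232.00.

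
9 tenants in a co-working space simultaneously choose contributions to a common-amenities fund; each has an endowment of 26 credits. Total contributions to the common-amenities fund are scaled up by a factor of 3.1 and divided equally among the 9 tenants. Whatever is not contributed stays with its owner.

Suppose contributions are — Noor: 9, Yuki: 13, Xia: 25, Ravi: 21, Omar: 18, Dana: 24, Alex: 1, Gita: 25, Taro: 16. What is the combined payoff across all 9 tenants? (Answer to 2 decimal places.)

553.20 credits

Total contributed: 9 + 13 + 25 + 21 + 18 + 24 + 1 + 25 + 16 = 152; total kept: 9 × 26 − 152 = 82.
The common-amenities fund pays out 3.1 × 152 = 471.20 in aggregate.
Group total = 82 + 471.20 = 553.20.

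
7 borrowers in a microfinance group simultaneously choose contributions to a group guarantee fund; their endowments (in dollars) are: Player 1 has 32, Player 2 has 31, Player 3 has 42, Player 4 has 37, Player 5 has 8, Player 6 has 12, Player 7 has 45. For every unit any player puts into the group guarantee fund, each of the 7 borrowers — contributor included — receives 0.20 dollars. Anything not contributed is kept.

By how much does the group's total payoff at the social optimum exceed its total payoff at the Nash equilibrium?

82.80 dollars

The private return per contributed unit is 0.20 < 1 for everyone, so the Nash equilibrium is zero contribution and the group total is Σ E_j = 32 + 31 + 42 + 37 + 8 + 12 + 45 = 207.
Each contributed unit returns 1.400 to the group, so the social optimum is full contribution by everyone: group total = 1.400 × 207 = 289.80.
Efficiency loss = (1.400 − 1) × 207 = 82.80.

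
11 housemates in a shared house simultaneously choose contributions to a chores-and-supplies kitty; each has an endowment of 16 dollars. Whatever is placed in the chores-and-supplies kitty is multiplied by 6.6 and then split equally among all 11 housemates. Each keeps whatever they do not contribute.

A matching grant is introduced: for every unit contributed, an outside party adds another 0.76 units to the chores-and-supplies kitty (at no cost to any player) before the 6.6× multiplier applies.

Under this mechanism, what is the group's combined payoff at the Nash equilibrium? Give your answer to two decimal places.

2044.42 dollars

Under the mechanism each unit contributed yields 6.6 × 1.76 / 11 = 1.0560 back to its contributor per unit of net cost, which exceeds 1, making full contribution the dominant choice for everyone.
At the Nash equilibrium everyone contributes 16. Group total payoff = 6.6 × 1.76 × 176 = 2044.42.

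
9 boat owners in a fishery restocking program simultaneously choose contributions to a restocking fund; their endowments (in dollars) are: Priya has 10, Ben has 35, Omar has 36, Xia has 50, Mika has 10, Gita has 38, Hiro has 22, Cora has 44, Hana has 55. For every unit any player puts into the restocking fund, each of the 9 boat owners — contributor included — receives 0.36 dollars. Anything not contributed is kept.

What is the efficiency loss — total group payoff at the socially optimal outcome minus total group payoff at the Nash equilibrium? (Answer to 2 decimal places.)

The private return per contributed unit is 0.36 < 1 for everyone, so the Nash equilibrium is zero contribution and the group total is Σ E_j = 10 + 35 + 36 + 50 + 10 + 38 + 22 + 44 + 55 = 300.
Each contributed unit returns 3.240 to the group, so the social optimum is full contribution by everyone: group total = 3.240 × 300 = 972.00.
Efficiency loss = (3.240 − 1) × 300 = 672.00.

672.00 dollars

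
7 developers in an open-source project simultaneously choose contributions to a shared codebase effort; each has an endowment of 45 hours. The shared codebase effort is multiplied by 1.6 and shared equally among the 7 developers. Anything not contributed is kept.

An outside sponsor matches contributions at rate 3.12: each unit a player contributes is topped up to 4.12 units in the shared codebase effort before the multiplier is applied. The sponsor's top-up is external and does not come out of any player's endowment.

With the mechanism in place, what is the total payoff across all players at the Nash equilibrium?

315.00 hours

The effective private return is 1.6 × 4.12 / 7 = 0.9417, which is still under 1, so the mechanism doesn't change anyone's dominant strategy: zero contribution.
Everyone keeps their endowment and the group total is 7 × 45 = 315.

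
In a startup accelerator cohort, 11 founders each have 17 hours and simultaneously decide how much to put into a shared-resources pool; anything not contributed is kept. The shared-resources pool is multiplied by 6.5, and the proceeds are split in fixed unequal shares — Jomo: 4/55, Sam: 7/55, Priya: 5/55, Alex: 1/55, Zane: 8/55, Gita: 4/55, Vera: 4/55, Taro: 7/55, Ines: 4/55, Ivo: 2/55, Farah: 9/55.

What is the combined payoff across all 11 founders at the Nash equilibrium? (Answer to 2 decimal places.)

A player with share s gets back 6.5·s per unit contributed, so full contribution is dominant for anyone with s > 1/6.5 = 0.1538 and zero contribution is dominant for anyone below.
The only share above 0.1538 is Farah's 9/55, contributing 17; the remaining 10 contribute 0. Total contributed: 17.
The shared-resources pool pays out 6.5 × 17 = 110.50 in total (split across the unequal shares, but the aggregate is all that matters for the group sum).
The 10 free-riders keep 17 each, adding 170. Group total = 170 + 110.50 = 280.50.

280.50 hours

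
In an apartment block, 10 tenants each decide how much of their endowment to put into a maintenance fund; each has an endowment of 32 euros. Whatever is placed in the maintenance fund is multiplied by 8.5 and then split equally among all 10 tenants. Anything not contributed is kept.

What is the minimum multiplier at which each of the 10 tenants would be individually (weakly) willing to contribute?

10

A contributed unit returns (multiplier)/10 to its contributor.
This reaches 1 exactly when the multiplier is 10.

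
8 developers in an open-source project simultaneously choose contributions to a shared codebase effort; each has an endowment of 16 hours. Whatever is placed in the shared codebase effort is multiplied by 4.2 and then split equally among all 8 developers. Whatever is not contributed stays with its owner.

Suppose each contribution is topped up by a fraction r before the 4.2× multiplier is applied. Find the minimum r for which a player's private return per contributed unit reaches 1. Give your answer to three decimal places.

0.905

With matching at rate r, one contributed unit becomes (1 + r) in the shared codebase effort and returns 4.2 × (1 + r) / 8 to the contributor.
Setting this equal to 1: 1 + r = 8/4.2 = 1.9048.
So the minimum matching rate is r = 1.9048 − 1 = 0.905.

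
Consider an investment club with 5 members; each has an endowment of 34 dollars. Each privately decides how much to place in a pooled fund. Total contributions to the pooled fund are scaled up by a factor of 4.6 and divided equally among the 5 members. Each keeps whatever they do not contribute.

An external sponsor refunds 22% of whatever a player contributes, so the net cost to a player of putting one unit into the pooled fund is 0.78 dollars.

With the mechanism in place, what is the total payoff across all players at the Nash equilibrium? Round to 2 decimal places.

The effective private return per unit is now (4.6/5) / 0.78 = 1.1795 > 1, so every player's dominant strategy flips to full contribution.
At the Nash equilibrium everyone contributes 34. Group total payoff = 5 × (34 × 0.22 + 4.6 × 34) = 819.40.

819.40 dollars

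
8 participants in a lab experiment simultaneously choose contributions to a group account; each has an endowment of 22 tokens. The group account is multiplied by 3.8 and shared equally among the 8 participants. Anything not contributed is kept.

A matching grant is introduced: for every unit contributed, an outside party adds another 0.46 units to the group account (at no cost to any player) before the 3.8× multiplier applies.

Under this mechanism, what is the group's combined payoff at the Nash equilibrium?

176.00 tokens

Even with the mechanism, each unit contributed returns only 3.8 × 1.46 / 8 = 0.6935 per unit of net cost, so contributing nothing is still dominant.
Everyone keeps their endowment and the group total is 8 × 22 = 176.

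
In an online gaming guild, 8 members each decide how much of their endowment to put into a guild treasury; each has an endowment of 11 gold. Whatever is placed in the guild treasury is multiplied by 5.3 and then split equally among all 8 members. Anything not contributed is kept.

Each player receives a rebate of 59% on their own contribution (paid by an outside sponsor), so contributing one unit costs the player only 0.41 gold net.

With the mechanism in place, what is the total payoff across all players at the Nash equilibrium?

With the mechanism, a contributed unit returns (5.3/8) / 0.41 = 1.6159 per unit of net cost to the contributor — now above 1 — so contributing fully is weakly dominant for every player.
So the Nash equilibrium is full contribution by all 8; the group earns 8 × (11 × 0.59 + 5.3 × 11) = 518.32.

518.32 gold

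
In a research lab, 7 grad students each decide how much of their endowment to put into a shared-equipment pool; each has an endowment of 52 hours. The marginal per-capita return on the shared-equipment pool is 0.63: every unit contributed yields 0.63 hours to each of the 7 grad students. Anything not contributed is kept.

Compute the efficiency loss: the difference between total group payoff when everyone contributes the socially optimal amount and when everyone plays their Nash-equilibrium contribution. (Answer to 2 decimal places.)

1241.24 hours

The private return per contributed unit is 0.63 < 1, so contributing 0 is dominant for every player. At the Nash equilibrium everyone keeps their 52, and the group total is 7 × 52 = 364.
Each contributed unit returns 4.410 to the group as a whole (0.63 to each of 7 players), which exceeds 1, so the social optimum is full contribution: group total = 4.410 × 364 = 1605.24.
Efficiency loss = 1605.24 − 364 = 1241.24.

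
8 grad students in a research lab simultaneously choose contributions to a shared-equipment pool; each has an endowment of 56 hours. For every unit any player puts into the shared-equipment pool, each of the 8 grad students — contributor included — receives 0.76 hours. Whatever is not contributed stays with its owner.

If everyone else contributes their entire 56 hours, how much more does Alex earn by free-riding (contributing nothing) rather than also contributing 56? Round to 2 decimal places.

Switching from a contribution of 56 to 0 lets Alex keep an extra 56 hours, but lowers the shared-equipment pool by 56, which costs Alex their own share of that drop: 0.76 × 56 = 42.56.
Net gain = 56 − 42.56 = 13.44. The private return per contributed unit (0.76) is below 1, so free-riding is indeed the best response regardless of what the others do.

13.44 hours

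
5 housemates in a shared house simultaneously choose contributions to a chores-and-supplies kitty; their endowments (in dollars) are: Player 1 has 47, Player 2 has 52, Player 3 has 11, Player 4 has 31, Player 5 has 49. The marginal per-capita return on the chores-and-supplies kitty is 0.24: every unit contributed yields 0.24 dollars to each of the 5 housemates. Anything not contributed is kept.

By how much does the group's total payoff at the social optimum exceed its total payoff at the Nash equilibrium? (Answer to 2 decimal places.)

38.00 dollars

The private return per contributed unit is 0.24 < 1 for everyone, so the Nash equilibrium is zero contribution and the group total is Σ E_j = 47 + 52 + 11 + 31 + 49 = 190.
Each contributed unit returns 1.200 to the group, so the social optimum is full contribution by everyone: group total = 1.200 × 190 = 228.00.
Efficiency loss = (1.200 − 1) × 190 = 38.00.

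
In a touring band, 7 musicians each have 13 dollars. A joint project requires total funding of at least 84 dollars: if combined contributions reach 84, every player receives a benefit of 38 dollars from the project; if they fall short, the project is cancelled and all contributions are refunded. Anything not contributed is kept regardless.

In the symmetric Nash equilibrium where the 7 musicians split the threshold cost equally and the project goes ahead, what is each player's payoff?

Equal share of the threshold: 84/7 = 12.
At this profile no one gains by cutting their contribution: any cut drops the total below 84, the project is cancelled, contributions are refunded, and the deviator ends with 13, which is less than 13 − 12 + 38 = 39. Contributing more than 12 just wastes the excess. So contributing exactly 12 is a best response.
Each player's payoff: 13 − 12 + 38 = 39.

39 dollars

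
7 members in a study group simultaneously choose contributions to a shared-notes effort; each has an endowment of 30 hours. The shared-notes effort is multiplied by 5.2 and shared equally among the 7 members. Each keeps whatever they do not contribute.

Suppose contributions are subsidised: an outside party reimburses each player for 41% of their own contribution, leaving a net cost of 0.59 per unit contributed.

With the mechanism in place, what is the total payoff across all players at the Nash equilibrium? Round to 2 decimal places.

With the mechanism, a contributed unit returns (5.2/7) / 0.59 = 1.2591 per unit of net cost to the contributor — now above 1 — so contributing fully is weakly dominant for every player.
At the Nash equilibrium everyone contributes 30. Group total payoff = 7 × (30 × 0.41 + 5.2 × 30) = 1178.10.

1178.10 hours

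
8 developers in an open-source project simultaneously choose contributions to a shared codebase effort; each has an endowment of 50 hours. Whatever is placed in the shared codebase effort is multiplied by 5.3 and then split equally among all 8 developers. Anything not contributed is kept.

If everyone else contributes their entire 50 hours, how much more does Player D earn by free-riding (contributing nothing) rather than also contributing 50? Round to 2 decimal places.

16.88 hours

Switching from a contribution of 50 to 0 lets Player D keep an extra 50 hours, but lowers the shared codebase effort by 50, which costs Player D their own share of that drop: 5.3/8 × 50 = 33.12.
Net gain = 50 − 33.12 = 16.88. The private return per contributed unit (0.6625) is below 1, so free-riding is indeed the best response regardless of what the others do.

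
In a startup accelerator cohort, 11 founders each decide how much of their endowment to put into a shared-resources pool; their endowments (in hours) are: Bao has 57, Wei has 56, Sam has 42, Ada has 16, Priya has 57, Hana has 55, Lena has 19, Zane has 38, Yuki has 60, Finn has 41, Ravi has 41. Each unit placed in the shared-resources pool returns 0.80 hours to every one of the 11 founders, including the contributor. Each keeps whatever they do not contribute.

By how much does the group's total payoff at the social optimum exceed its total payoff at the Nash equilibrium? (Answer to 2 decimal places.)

3759.60 hours

The private return per contributed unit is 0.80 < 1 for everyone, so the Nash equilibrium is zero contribution and the group total is Σ E_j = 57 + 56 + 42 + 16 + 57 + 55 + 19 + 38 + 60 + 41 + 41 = 482.
Each contributed unit returns 8.800 to the group, so the social optimum is full contribution by everyone: group total = 8.800 × 482 = 4241.60.
Efficiency loss = (8.800 − 1) × 482 = 3759.60.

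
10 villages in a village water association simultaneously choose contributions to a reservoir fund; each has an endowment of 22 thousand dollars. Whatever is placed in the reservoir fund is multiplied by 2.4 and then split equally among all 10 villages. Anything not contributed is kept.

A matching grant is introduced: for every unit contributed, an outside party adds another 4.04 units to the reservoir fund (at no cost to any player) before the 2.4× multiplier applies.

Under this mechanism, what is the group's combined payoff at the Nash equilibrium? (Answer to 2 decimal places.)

2661.12 thousand dollars

The effective private return per unit is now 2.4 × 5.04 / 10 = 1.2096 > 1, so every player's dominant strategy flips to full contribution.
So the Nash equilibrium is full contribution by all 10; the group earns 2.4 × 5.04 × 220 = 2661.12.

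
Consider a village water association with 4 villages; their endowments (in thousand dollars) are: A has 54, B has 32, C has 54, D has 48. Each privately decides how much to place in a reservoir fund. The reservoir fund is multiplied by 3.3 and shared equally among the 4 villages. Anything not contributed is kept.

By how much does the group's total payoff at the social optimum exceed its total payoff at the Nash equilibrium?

432.40 thousand dollars

The private return per contributed unit is 3.3/4 = 0.8250 < 1 for every player regardless of endowment, so the Nash equilibrium is zero contribution and the group total is Σ E_j = 54 + 32 + 54 + 48 = 188.
Each contributed unit returns 3.300 to the group, so the social optimum is full contribution by everyone: group total = 3.300 × 188 = 620.40.
Efficiency loss = (3.300 − 1) × 188 = 432.40.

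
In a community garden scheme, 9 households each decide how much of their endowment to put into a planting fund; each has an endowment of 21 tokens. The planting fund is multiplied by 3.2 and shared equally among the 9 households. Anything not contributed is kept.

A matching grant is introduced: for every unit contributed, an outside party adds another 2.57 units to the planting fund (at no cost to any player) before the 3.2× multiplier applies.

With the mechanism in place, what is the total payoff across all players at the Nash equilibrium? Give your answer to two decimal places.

2159.14 tokens

With the mechanism, a contributed unit returns 3.2 × 3.57 / 9 = 1.2693 per unit of net cost to the contributor — now above 1 — so contributing fully is weakly dominant for every player.
So the Nash equilibrium is full contribution by all 9; the group earns 3.2 × 3.57 × 189 = 2159.14.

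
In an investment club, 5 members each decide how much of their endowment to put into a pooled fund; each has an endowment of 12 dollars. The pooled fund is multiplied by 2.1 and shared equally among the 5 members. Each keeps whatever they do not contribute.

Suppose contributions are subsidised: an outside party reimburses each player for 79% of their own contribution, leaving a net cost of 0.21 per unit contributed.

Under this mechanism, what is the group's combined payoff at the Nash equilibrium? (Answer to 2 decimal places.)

173.40 dollars

With the mechanism, a contributed unit returns (2.1/5) / 0.21 = 2.0000 per unit of net cost to the contributor — now above 1 — so contributing fully is weakly dominant for every player.
At the Nash equilibrium everyone contributes 12. Group total payoff = 5 × (12 × 0.79 + 2.1 × 12) = 173.40.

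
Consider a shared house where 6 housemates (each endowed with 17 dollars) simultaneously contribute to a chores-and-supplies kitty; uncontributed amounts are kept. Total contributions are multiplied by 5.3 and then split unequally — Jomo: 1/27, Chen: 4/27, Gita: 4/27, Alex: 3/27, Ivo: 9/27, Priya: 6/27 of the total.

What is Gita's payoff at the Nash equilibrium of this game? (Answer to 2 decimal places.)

43.70 dollars

Player j's private return per contributed unit is 5.3 × (j's share). Contributing is weakly dominant for j when that share is at least 1/5.3 = 0.1887, and contributing 0 is dominant otherwise.
The shares above 0.1887 belong to Ivo and Priya, contributing 17 each; the remaining 4 contribute 0. Total contributed: 34.
Gita keeps 17 and receives 5.3 × 34 × 4/27 = 26.70 from the chores-and-supplies kitty, for a payoff of 43.70.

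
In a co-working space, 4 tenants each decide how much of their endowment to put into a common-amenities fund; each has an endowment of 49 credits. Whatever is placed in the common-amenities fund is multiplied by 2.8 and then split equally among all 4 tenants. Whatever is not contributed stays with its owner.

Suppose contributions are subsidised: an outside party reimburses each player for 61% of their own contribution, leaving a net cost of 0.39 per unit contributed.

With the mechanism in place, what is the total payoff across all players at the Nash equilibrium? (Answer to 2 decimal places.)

The effective private return per unit is now (2.8/4) / 0.39 = 1.7949 > 1, so every player's dominant strategy flips to full contribution.
So the Nash equilibrium is full contribution by all 4; the group earns 4 × (49 × 0.61 + 2.8 × 49) = 668.36.

668.36 credits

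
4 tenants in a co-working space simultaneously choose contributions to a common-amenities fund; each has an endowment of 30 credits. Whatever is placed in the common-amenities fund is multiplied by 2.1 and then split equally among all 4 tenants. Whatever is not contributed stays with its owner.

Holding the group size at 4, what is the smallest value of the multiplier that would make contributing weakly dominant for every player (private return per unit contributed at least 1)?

A contributed unit returns (multiplier)/4 to its contributor.
This reaches 1 exactly when the multiplier is 4.

4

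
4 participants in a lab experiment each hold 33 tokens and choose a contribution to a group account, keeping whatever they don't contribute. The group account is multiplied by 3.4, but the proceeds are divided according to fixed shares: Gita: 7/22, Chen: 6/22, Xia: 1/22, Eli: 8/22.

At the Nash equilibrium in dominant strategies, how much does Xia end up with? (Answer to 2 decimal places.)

43.20 tokens

A player with share s gets back 3.4·s per unit contributed, so full contribution is dominant for anyone with s > 1/3.4 = 0.2941 and zero contribution is dominant for anyone below.
The shares above 0.2941 belong to Gita and Eli, contributing 33 each; the remaining 2 contribute 0. Total contributed: 66.
Xia keeps 33 and receives 3.4 × 66 × 1/22 = 10.20 from the group account, for a payoff of 43.20.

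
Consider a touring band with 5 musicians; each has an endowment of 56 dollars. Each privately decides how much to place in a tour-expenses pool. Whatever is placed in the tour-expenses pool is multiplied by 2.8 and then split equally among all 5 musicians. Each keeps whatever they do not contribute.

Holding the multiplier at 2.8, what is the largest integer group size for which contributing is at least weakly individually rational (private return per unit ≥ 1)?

Private return per unit is 2.8/(group size), which is ≥ 1 whenever the group size is ≤ 2.8.
The largest such integer is 2.

2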